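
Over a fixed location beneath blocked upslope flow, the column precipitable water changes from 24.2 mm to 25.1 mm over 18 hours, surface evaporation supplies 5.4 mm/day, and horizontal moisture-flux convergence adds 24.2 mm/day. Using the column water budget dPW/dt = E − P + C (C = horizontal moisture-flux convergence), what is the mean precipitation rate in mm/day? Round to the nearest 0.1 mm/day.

dPW/dt = (25.1 − 24.2) mm / (18/24 day) = +1.200 mm/day.
P = E + C − dPW/dt = 5.4 + (24.2) − (+1.200) = 28.4 mm/day.

P ≈ 28.4 mm/day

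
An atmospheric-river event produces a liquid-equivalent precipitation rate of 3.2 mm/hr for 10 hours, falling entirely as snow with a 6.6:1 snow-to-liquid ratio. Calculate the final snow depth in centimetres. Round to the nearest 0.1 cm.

Liquid-equivalent depth = 3.2 × 10 = 32 mm.
Snow depth = 32 mm × 6.6 = 211.2 mm = 21.1 cm.

snow depth ≈ 21.1 cm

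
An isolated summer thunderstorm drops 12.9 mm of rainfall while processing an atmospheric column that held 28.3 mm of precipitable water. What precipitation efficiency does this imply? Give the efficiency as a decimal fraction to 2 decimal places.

ε = rainfall / PW = 12.9 / 28.3 = 0.46.

ε ≈ 0.46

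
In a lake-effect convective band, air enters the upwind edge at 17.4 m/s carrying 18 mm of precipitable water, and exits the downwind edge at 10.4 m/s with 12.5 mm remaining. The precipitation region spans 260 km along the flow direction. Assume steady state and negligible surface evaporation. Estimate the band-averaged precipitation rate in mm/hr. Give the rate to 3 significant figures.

R ≈ 2.54 mm/hr

Column moisture flux per unit crosswind length is F = V × PW.
Inflow: F_in = 17.4 × 18 = 313.2 mm·m/s
Outflow: F_out = 10.4 × 12.5 = 130 mm·m/s
Steady-state rate R = (F_in − F_out)/L = (313.2 − 130) / 260000 m = 7.046e-04 mm/s.
R = 7.046e-04 × 3600 = 2.54 mm/hr.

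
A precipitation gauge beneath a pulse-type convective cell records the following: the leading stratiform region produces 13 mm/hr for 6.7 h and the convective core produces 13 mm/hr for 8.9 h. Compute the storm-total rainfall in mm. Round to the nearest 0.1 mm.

total ≈ 202.8 mm

Total = Σ Rᵢ Δtᵢ = 13 × 6.7 + 13 × 8.9
      = 87.1 + 115.7 = 202.8 mm.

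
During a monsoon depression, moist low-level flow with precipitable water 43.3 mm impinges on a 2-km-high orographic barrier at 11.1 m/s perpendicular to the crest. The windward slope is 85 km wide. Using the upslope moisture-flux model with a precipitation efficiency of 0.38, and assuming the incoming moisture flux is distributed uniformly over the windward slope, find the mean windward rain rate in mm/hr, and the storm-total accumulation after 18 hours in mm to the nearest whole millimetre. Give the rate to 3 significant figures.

R ≈ 7.74 mm/hr; total ≈ 139 mm

Incoming column moisture flux per unit ridge length: F = V × PW = 11.1 × 43.3 = 480.63 mm·m/s.
Spread over the 85 km slope with efficiency ε = 0.38: R = ε·F/W = 0.38 × 480.63 / 85000 m = 2.149e-03 mm/s.
R = 2.149e-03 × 3600 = 7.74 mm/hr.
Over 18 h: total = 7.74 × 18 = 139.32 ≈ 139 mm.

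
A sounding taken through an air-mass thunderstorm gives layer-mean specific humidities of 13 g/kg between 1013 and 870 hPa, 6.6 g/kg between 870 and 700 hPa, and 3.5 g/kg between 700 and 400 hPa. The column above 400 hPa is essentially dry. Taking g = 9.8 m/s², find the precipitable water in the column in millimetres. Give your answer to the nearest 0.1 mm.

PW ≈ 41.1 mm

Precipitable water is the column-integrated vapour mass per unit area: PW = (1/g) Σ q̄ Δp, with q in kg/kg and Δp in Pa (1 kg/m² of water = 1 mm).
Layer 1013–870 hPa: Δp = 143 hPa = 14300 Pa, q̄ = 0.013 kg/kg → 0.013 × 14300 / 9.8 = 18.97 mm
Layer 870–700 hPa: Δp = 170 hPa = 17000 Pa, q̄ = 0.0066 kg/kg → 0.0066 × 17000 / 9.8 = 11.45 mm
Layer 700–400 hPa: Δp = 300 hPa = 30000 Pa, q̄ = 0.0035 kg/kg → 0.0035 × 30000 / 9.8 = 10.71 mm
PW = 18.97 + 11.45 + 10.71 = 41.13 ≈ 41.1 mm.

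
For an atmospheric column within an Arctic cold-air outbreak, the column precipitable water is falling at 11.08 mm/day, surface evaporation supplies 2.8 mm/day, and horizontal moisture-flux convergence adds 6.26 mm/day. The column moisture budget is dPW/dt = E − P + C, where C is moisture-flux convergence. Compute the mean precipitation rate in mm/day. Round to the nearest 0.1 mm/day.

dPW/dt = -11.08 mm/day.
P = E + C − dPW/dt = 2.8 + (6.26) − (-11.08) = 20.1 mm/day.

P ≈ 20.1 mm/day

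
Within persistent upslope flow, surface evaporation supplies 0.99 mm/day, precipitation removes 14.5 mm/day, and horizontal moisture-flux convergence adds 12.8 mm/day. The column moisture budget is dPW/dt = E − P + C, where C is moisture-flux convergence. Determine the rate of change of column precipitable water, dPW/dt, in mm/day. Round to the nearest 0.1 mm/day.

dPW/dt ≈ -0.7 mm/day

dPW/dt = E − P + C = 0.99 − 14.5 + (12.8) = -0.7 mm/day.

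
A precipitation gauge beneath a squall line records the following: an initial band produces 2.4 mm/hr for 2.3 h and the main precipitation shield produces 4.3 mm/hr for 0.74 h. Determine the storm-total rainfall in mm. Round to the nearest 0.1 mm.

Total = Σ Rᵢ Δtᵢ = 2.4 × 2.3 + 4.3 × 0.74
      = 5.52 + 3.182 = 8.7 mm.

total ≈ 8.7 mm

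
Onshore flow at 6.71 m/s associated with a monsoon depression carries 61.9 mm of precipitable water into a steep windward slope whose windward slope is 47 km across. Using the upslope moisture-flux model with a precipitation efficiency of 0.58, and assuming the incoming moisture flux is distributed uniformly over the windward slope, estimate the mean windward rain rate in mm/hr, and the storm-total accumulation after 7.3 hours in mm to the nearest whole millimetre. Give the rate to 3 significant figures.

Incoming column moisture flux per unit ridge length: F = V × PW = 6.71 × 61.9 = 415.349 mm·m/s.
Spread over the 47 km slope with efficiency ε = 0.58: R = ε·F/W = 0.58 × 415.349 / 47000 m = 5.126e-03 mm/s.
R = 5.126e-03 × 3600 = 18.5 mm/hr.
Over 7.3 h: total = 18.5 × 7.3 = 135.05 ≈ 135 mm.

R ≈ 18.5 mm/hr; total ≈ 135 mm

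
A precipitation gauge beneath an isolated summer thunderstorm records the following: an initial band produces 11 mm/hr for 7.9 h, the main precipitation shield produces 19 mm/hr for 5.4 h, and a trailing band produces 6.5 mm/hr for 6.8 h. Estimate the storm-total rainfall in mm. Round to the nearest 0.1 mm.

Total = Σ Rᵢ Δtᵢ = 11 × 7.9 + 19 × 5.4 + 6.5 × 6.8
      = 86.9 + 102.6 + 44.2 = 233.7 mm.

total ≈ 233.7 mm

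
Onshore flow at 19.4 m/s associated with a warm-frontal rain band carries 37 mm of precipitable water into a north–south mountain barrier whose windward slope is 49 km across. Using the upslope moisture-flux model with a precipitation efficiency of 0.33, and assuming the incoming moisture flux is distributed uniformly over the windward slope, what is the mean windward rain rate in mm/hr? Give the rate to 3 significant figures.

R ≈ 17.4 mm/hr

Incoming column moisture flux per unit ridge length: F = V × PW = 19.4 × 37 = 717.8 mm·m/s.
Spread over the 49 km slope with efficiency ε = 0.33: R = ε·F/W = 0.33 × 717.8 / 49000 m = 4.834e-03 mm/s.
R = 4.834e-03 × 3600 = 17.4 mm/hr.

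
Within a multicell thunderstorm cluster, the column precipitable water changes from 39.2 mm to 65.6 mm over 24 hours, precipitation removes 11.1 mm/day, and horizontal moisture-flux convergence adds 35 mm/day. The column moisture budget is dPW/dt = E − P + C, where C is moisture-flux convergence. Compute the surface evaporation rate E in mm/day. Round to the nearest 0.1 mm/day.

dPW/dt = (65.6 − 39.2) mm / (24/24 day) = +26.400 mm/day.
E = dPW/dt + P − C = (+26.400) + 11.1 − (35) = 2.5 mm/day.

E ≈ 2.5 mm/day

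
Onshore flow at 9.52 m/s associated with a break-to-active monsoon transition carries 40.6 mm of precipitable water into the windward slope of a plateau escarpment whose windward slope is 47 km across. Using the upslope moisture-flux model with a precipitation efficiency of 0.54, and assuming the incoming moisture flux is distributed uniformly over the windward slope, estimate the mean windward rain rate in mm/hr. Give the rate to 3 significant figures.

R ≈ 16.0 mm/hr

Incoming column moisture flux per unit ridge length: F = V × PW = 9.52 × 40.6 = 386.512 mm·m/s.
Spread over the 47 km slope with efficiency ε = 0.54: R = ε·F/W = 0.54 × 386.512 / 47000 m = 4.441e-03 mm/s.
R = 4.441e-03 × 3600 = 16.0 mm/hr.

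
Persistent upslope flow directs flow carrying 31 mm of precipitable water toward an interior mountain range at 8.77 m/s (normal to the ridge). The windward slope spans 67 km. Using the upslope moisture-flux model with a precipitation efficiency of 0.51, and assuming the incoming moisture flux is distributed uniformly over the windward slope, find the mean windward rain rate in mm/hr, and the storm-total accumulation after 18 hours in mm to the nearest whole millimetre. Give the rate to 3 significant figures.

R ≈ 7.45 mm/hr; total ≈ 134 mm

Incoming column moisture flux per unit ridge length: F = V × PW = 8.77 × 31 = 271.87 mm·m/s.
Spread over the 67 km slope with efficiency ε = 0.51: R = ε·F/W = 0.51 × 271.87 / 67000 m = 2.069e-03 mm/s.
R = 2.069e-03 × 3600 = 7.45 mm/hr.
Over 18 h: total = 7.45 × 18 = 134.1 ≈ 134 mm.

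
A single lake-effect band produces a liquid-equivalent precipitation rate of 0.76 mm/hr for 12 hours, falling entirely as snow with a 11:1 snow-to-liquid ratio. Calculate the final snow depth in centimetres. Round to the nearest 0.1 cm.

Liquid-equivalent depth = 0.76 × 12 = 9.12 mm.
Snow depth = 9.12 mm × 11 = 100.32 mm = 10.0 cm.

snow depth ≈ 10.0 cm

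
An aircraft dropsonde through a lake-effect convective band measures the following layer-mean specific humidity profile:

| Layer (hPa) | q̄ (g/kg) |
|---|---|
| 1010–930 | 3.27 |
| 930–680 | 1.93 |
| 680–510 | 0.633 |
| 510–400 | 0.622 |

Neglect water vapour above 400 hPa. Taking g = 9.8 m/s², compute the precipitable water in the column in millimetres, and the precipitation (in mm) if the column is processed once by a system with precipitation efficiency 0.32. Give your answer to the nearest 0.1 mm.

Precipitable water is the column-integrated vapour mass per unit area: PW = (1/g) Σ q̄ Δp, with q in kg/kg and Δp in Pa (1 kg/m² of water = 1 mm).
Layer 1010–930 hPa: Δp = 80 hPa = 8000 Pa, q̄ = 0.00327 kg/kg → 0.00327 × 8000 / 9.8 = 2.67 mm
Layer 930–680 hPa: Δp = 250 hPa = 25000 Pa, q̄ = 0.00193 kg/kg → 0.00193 × 25000 / 9.8 = 4.92 mm
Layer 680–510 hPa: Δp = 170 hPa = 17000 Pa, q̄ = 0.000633 kg/kg → 0.000633 × 17000 / 9.8 = 1.10 mm
Layer 510–400 hPa: Δp = 110 hPa = 11000 Pa, q̄ = 0.000622 kg/kg → 0.000622 × 11000 / 9.8 = 0.70 mm
PW = 2.67 + 4.92 + 1.10 + 0.70 = 9.39 ≈ 9.4 mm.
Precipitation = ε × PW = 0.32 × 9.4 = 3.0 mm.

PW ≈ 9.4 mm; precipitation ≈ 3.0 mm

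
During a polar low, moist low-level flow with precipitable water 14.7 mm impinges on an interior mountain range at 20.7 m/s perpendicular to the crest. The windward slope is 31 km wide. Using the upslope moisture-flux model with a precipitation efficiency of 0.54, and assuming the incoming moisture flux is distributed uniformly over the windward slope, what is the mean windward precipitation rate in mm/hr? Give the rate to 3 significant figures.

Incoming column moisture flux per unit ridge length: F = V × PW = 20.7 × 14.7 = 304.29 mm·m/s.
Spread over the 31 km slope with efficiency ε = 0.54: R = ε·F/W = 0.54 × 304.29 / 31000 m = 5.301e-03 mm/s.
R = 5.301e-03 × 3600 = 19.1 mm/hr.

R ≈ 19.1 mm/hr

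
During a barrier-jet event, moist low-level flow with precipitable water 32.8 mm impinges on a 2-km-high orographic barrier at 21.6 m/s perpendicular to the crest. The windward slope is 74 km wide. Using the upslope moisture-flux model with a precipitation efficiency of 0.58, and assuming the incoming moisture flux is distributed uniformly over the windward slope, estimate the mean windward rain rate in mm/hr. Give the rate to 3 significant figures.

Incoming column moisture flux per unit ridge length: F = V × PW = 21.6 × 32.8 = 708.48 mm·m/s.
Spread over the 74 km slope with efficiency ε = 0.58: R = ε·F/W = 0.58 × 708.48 / 74000 m = 5.553e-03 mm/s.
R = 5.553e-03 × 3600 = 20.0 mm/hr.

R ≈ 20.0 mm/hr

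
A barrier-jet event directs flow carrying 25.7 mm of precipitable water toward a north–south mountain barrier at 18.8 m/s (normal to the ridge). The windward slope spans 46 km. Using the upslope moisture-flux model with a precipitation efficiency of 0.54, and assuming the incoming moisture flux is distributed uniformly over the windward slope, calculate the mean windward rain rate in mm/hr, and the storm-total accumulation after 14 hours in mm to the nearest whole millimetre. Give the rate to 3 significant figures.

R ≈ 20.4 mm/hr; total ≈ 286 mm

Incoming column moisture flux per unit ridge length: F = V × PW = 18.8 × 25.7 = 483.16 mm·m/s.
Spread over the 46 km slope with efficiency ε = 0.54: R = ε·F/W = 0.54 × 483.16 / 46000 m = 5.672e-03 mm/s.
R = 5.672e-03 × 3600 = 20.4 mm/hr.
Over 14 h: total = 20.4 × 14 = 285.6 ≈ 286 mm.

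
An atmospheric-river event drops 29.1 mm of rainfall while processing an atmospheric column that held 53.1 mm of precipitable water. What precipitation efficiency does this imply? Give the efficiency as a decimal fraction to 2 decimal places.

ε = rainfall / PW = 29.1 / 53.1 = 0.55.

ε ≈ 0.55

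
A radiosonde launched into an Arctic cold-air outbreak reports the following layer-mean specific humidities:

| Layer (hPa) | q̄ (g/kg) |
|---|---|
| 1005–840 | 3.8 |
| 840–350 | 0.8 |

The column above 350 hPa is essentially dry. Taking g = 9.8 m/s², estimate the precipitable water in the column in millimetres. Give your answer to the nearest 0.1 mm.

Precipitable water is the column-integrated vapour mass per unit area: PW = (1/g) Σ q̄ Δp, with q in kg/kg and Δp in Pa (1 kg/m² of water = 1 mm).
Layer 1005–840 hPa: Δp = 165 hPa = 16500 Pa, q̄ = 0.0038 kg/kg → 0.0038 × 16500 / 9.8 = 6.40 mm
Layer 840–350 hPa: Δp = 490 hPa = 49000 Pa, q̄ = 0.0008 kg/kg → 0.0008 × 49000 / 9.8 = 4.00 mm
PW = 6.40 + 4.00 = 10.40 ≈ 10.4 mm.

PW ≈ 10.4 mm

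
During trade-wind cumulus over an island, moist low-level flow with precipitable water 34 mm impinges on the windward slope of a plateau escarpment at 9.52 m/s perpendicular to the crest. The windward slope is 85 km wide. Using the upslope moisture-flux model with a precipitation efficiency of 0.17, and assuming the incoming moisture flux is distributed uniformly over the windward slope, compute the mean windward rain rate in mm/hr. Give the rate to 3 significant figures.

R ≈ 2.33 mm/hr

Incoming column moisture flux per unit ridge length: F = V × PW = 9.52 × 34 = 323.68 mm·m/s.
Spread over the 85 km slope with efficiency ε = 0.17: R = ε·F/W = 0.17 × 323.68 / 85000 m = 6.474e-04 mm/s.
R = 6.474e-04 × 3600 = 2.33 mm/hr.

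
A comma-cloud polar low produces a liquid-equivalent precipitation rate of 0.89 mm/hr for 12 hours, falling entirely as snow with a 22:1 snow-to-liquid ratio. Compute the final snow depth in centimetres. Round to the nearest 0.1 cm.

snow depth ≈ 23.5 cm

Liquid-equivalent depth = 0.89 × 12 = 10.68 mm.
Snow depth = 10.68 mm × 22 = 234.96 mm = 23.5 cm.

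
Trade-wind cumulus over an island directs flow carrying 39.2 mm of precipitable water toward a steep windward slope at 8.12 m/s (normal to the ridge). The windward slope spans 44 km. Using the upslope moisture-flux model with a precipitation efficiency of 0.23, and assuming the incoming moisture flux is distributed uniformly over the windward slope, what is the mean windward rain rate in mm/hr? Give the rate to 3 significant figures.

Incoming column moisture flux per unit ridge length: F = V × PW = 8.12 × 39.2 = 318.304 mm·m/s.
Spread over the 44 km slope with efficiency ε = 0.23: R = ε·F/W = 0.23 × 318.304 / 44000 m = 1.664e-03 mm/s.
R = 1.664e-03 × 3600 = 5.99 mm/hr.

R ≈ 5.99 mm/hr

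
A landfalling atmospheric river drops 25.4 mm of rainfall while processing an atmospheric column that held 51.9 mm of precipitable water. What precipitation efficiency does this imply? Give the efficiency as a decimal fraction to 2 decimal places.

ε = rainfall / PW = 25.4 / 51.9 = 0.49.

ε ≈ 0.49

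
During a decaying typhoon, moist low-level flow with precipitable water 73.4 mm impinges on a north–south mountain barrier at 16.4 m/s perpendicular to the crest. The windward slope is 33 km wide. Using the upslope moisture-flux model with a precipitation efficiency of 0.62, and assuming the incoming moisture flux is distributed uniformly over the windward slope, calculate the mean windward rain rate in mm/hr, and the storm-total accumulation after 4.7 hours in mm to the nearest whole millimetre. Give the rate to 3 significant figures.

Incoming column moisture flux per unit ridge length: F = V × PW = 16.4 × 73.4 = 1203.76 mm·m/s.
Spread over the 33 km slope with efficiency ε = 0.62: R = ε·F/W = 0.62 × 1203.76 / 33000 m = 2.262e-02 mm/s.
R = 2.262e-02 × 3600 = 81.4 mm/hr.
Over 4.7 h: total = 81.4 × 4.7 = 382.58 ≈ 383 mm.

R ≈ 81.4 mm/hr; total ≈ 383 mm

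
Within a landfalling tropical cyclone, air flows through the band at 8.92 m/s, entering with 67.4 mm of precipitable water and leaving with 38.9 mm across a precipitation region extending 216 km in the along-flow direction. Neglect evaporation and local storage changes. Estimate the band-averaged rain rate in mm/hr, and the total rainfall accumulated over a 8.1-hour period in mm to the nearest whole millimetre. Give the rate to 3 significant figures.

R ≈ 4.24 mm/hr; total ≈ 34 mm

Column moisture flux per unit crosswind length is F = V × PW.
Inflow: F_in = 8.92 × 67.4 = 601.208 mm·m/s
Outflow: F_out = 8.92 × 38.9 = 346.988 mm·m/s
Steady-state rate R = (F_in − F_out)/L = (601.208 − 346.988) / 216000 m = 1.177e-03 mm/s.
R = 1.177e-03 × 3600 = 4.24 mm/hr.
Over 8.1 h: total = 4.24 × 8.1 = 34.344 ≈ 34 mm.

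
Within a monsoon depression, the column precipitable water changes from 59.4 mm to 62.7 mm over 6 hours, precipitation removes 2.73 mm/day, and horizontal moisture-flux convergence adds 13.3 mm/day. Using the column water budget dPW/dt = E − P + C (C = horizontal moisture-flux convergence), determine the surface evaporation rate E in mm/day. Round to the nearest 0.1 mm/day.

E ≈ 2.6 mm/day

dPW/dt = (62.7 − 59.4) mm / (6/24 day) = +13.200 mm/day.
E = dPW/dt + P − C = (+13.200) + 2.73 − (13.3) = 2.6 mm/day.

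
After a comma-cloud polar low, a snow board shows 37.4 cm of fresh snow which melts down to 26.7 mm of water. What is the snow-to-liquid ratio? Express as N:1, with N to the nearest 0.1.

ratio ≈ 14.0

Ratio = snow depth / SWE = 374 mm / 26.7 mm = 14.0, i.e. 14.0:1.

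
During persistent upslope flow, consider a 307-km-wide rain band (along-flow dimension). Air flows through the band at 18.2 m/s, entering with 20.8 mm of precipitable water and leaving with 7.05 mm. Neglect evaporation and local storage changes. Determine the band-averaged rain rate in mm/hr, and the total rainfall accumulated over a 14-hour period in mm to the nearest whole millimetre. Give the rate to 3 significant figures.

Column moisture flux per unit crosswind length is F = V × PW.
Inflow: F_in = 18.2 × 20.8 = 378.56 mm·m/s
Outflow: F_out = 18.2 × 7.05 = 128.31 mm·m/s
Steady-state rate R = (F_in − F_out)/L = (378.56 − 128.31) / 307000 m = 8.151e-04 mm/s.
R = 8.151e-04 × 3600 = 2.93 mm/hr.
Over 14 h: total = 2.93 × 14 = 41.02 ≈ 41 mm.

R ≈ 2.93 mm/hr; total ≈ 41 mm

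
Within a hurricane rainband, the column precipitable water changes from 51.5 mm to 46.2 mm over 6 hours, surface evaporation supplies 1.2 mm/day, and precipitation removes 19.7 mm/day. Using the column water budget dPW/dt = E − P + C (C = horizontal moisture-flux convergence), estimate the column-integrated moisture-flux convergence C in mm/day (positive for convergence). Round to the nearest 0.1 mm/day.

C ≈ -2.7 mm/day

dPW/dt = (46.2 − 51.5) mm / (6/24 day) = -21.200 mm/day.
C = dPW/dt − E + P = (-21.200) − 1.2 + 19.7 = -2.7 mm/day.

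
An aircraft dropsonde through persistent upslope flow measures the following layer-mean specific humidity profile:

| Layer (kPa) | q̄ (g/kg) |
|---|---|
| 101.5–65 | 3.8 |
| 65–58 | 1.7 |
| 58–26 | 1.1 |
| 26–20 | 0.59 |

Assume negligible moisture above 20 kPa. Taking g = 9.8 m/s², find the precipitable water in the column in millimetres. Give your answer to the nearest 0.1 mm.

PW ≈ 19.3 mm

Precipitable water is the column-integrated vapour mass per unit area: PW = (1/g) Σ q̄ Δp, with q in kg/kg and Δp in Pa (1 kg/m² of water = 1 mm).
Layer 101.5–65 kPa: Δp = 365 hPa = 36500 Pa, q̄ = 0.0038 kg/kg → 0.0038 × 36500 / 9.8 = 14.15 mm
Layer 65–58 kPa: Δp = 70 hPa = 7000 Pa, q̄ = 0.0017 kg/kg → 0.0017 × 7000 / 9.8 = 1.21 mm
Layer 58–26 kPa: Δp = 320 hPa = 32000 Pa, q̄ = 0.0011 kg/kg → 0.0011 × 32000 / 9.8 = 3.59 mm
Layer 26–20 kPa: Δp = 60 hPa = 6000 Pa, q̄ = 0.00059 kg/kg → 0.00059 × 6000 / 9.8 = 0.36 mm
PW = 14.15 + 1.21 + 3.59 + 0.36 = 19.31 ≈ 19.3 mm.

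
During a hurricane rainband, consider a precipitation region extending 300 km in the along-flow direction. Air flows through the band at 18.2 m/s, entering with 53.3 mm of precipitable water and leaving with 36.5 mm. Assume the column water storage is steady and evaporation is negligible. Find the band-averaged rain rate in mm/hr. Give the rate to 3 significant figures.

Column moisture flux per unit crosswind length is F = V × PW.
Inflow: F_in = 18.2 × 53.3 = 970.06 mm·m/s
Outflow: F_out = 18.2 × 36.5 = 664.3 mm·m/s
Steady-state rate R = (F_in − F_out)/L = (970.06 − 664.3) / 300000 m = 1.019e-03 mm/s.
R = 1.019e-03 × 3600 = 3.67 mm/hr.

R ≈ 3.67 mm/hr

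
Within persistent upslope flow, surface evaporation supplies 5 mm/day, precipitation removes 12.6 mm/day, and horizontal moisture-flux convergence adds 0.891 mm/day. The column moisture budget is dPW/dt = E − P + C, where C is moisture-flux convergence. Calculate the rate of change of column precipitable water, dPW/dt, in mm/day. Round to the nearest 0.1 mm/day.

dPW/dt = E − P + C = 5 − 12.6 + (0.891) = -6.7 mm/day.

dPW/dt ≈ -6.7 mm/day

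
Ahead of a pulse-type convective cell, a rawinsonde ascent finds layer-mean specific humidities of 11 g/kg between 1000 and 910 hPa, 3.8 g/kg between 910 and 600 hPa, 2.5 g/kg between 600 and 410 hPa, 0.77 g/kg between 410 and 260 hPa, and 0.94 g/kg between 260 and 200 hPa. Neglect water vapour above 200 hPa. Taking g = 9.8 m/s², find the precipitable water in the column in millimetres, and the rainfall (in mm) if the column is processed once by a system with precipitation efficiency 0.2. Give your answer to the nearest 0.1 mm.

Precipitable water is the column-integrated vapour mass per unit area: PW = (1/g) Σ q̄ Δp, with q in kg/kg and Δp in Pa (1 kg/m² of water = 1 mm).
Layer 1000–910 hPa: Δp = 90 hPa = 9000 Pa, q̄ = 0.011 kg/kg → 0.011 × 9000 / 9.8 = 10.10 mm
Layer 910–600 hPa: Δp = 310 hPa = 31000 Pa, q̄ = 0.0038 kg/kg → 0.0038 × 31000 / 9.8 = 12.02 mm
Layer 600–410 hPa: Δp = 190 hPa = 19000 Pa, q̄ = 0.0025 kg/kg → 0.0025 × 19000 / 9.8 = 4.85 mm
Layer 410–260 hPa: Δp = 150 hPa = 15000 Pa, q̄ = 0.00077 kg/kg → 0.00077 × 15000 / 9.8 = 1.18 mm
Layer 260–200 hPa: Δp = 60 hPa = 6000 Pa, q̄ = 0.00094 kg/kg → 0.00094 × 6000 / 9.8 = 0.58 mm
PW = 10.10 + 12.02 + 4.85 + 1.18 + 0.58 = 28.73 ≈ 28.7 mm.
Rainfall = ε × PW = 0.2 × 28.7 = 5.7 mm.

PW ≈ 28.7 mm; rainfall ≈ 5.7 mm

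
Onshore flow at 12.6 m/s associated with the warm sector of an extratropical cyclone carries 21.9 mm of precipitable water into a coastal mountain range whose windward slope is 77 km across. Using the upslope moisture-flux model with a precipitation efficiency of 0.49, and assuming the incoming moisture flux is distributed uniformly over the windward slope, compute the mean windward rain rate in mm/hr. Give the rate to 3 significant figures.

R ≈ 6.32 mm/hr

Incoming column moisture flux per unit ridge length: F = V × PW = 12.6 × 21.9 = 275.94 mm·m/s.
Spread over the 77 km slope with efficiency ε = 0.49: R = ε·F/W = 0.49 × 275.94 / 77000 m = 1.756e-03 mm/s.
R = 1.756e-03 × 3600 = 6.32 mm/hr.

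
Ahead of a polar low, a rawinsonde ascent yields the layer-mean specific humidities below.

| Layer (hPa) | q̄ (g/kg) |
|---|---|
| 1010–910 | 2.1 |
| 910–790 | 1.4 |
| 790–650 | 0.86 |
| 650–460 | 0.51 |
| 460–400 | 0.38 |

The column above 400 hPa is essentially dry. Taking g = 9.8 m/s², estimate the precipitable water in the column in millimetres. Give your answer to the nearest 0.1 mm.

Precipitable water is the column-integrated vapour mass per unit area: PW = (1/g) Σ q̄ Δp, with q in kg/kg and Δp in Pa (1 kg/m² of water = 1 mm).
Layer 1010–910 hPa: Δp = 100 hPa = 10000 Pa, q̄ = 0.0021 kg/kg → 0.0021 × 10000 / 9.8 = 2.14 mm
Layer 910–790 hPa: Δp = 120 hPa = 12000 Pa, q̄ = 0.0014 kg/kg → 0.0014 × 12000 / 9.8 = 1.71 mm
Layer 790–650 hPa: Δp = 140 hPa = 14000 Pa, q̄ = 0.00086 kg/kg → 0.00086 × 14000 / 9.8 = 1.23 mm
Layer 650–460 hPa: Δp = 190 hPa = 19000 Pa, q̄ = 0.00051 kg/kg → 0.00051 × 19000 / 9.8 = 0.99 mm
Layer 460–400 hPa: Δp = 60 hPa = 6000 Pa, q̄ = 0.00038 kg/kg → 0.00038 × 6000 / 9.8 = 0.23 mm
PW = 2.14 + 1.71 + 1.23 + 0.99 + 0.23 = 6.30 ≈ 6.3 mm.

PW ≈ 6.3 mm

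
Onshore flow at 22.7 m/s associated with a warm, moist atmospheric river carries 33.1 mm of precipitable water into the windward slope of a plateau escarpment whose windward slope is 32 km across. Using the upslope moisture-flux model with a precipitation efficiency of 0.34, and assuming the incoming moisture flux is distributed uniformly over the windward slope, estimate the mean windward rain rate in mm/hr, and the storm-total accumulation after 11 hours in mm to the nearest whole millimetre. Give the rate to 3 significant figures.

R ≈ 28.7 mm/hr; total ≈ 316 mm

Incoming column moisture flux per unit ridge length: F = V × PW = 22.7 × 33.1 = 751.37 mm·m/s.
Spread over the 32 km slope with efficiency ε = 0.34: R = ε·F/W = 0.34 × 751.37 / 32000 m = 7.983e-03 mm/s.
R = 7.983e-03 × 3600 = 28.7 mm/hr.
Over 11 h: total = 28.7 × 11 = 315.7 ≈ 316 mm.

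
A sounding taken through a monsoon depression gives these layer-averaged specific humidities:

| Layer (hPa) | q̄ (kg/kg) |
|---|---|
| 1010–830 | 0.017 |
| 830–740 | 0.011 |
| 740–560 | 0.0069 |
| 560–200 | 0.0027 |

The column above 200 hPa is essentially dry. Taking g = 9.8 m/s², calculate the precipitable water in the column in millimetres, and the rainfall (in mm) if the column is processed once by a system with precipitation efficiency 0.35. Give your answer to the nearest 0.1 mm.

PW ≈ 63.9 mm; rainfall ≈ 22.4 mm

Precipitable water is the column-integrated vapour mass per unit area: PW = (1/g) Σ q̄ Δp, with q in kg/kg and Δp in Pa (1 kg/m² of water = 1 mm).
Layer 1010–830 hPa: Δp = 180 hPa = 18000 Pa, q̄ = 0.017 kg/kg → 0.017 × 18000 / 9.8 = 31.22 mm
Layer 830–740 hPa: Δp = 90 hPa = 9000 Pa, q̄ = 0.011 kg/kg → 0.011 × 9000 / 9.8 = 10.10 mm
Layer 740–560 hPa: Δp = 180 hPa = 18000 Pa, q̄ = 0.0069 kg/kg → 0.0069 × 18000 / 9.8 = 12.67 mm
Layer 560–200 hPa: Δp = 360 hPa = 36000 Pa, q̄ = 0.0027 kg/kg → 0.0027 × 36000 / 9.8 = 9.92 mm
PW = 31.22 + 10.10 + 12.67 + 9.92 = 63.91 ≈ 63.9 mm.
Rainfall = ε × PW = 0.35 × 63.9 = 22.4 mm.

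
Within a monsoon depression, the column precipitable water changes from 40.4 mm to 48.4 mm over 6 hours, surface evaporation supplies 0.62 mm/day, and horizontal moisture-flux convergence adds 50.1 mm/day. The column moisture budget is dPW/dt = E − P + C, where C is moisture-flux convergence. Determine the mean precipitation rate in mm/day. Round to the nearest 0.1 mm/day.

dPW/dt = (48.4 − 40.4) mm / (6/24 day) = +32.000 mm/day.
P = E + C − dPW/dt = 0.62 + (50.1) − (+32.000) = 18.7 mm/day.

P ≈ 18.7 mm/day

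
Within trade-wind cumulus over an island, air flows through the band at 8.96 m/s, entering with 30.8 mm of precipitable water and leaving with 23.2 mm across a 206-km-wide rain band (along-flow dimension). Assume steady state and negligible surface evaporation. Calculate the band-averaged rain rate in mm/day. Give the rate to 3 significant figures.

Column moisture flux per unit crosswind length is F = V × PW.
Inflow: F_in = 8.96 × 30.8 = 275.968 mm·m/s
Outflow: F_out = 8.96 × 23.2 = 207.872 mm·m/s
Steady-state rate R = (F_in − F_out)/L = (275.968 − 207.872) / 206000 m = 3.306e-04 mm/s.
R = 3.306e-04 × 3600 × 24 = 28.6 mm/day.

R ≈ 28.6 mm/day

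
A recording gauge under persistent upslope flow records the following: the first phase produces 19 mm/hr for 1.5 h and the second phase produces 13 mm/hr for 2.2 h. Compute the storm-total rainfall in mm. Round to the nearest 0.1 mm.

total ≈ 57.1 mm

Total = Σ Rᵢ Δtᵢ = 19 × 1.5 + 13 × 2.2
      = 28.5 + 28.6 = 57.1 mm.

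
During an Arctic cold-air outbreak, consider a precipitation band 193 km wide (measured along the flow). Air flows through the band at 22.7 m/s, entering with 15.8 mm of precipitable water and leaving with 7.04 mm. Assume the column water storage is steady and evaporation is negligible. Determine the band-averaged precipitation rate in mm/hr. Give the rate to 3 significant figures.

R ≈ 3.71 mm/hr

Column moisture flux per unit crosswind length is F = V × PW.
Inflow: F_in = 22.7 × 15.8 = 358.66 mm·m/s
Outflow: F_out = 22.7 × 7.04 = 159.808 mm·m/s
Steady-state rate R = (F_in − F_out)/L = (358.66 − 159.808) / 193000 m = 1.030e-03 mm/s.
R = 1.030e-03 × 3600 = 3.71 mm/hr.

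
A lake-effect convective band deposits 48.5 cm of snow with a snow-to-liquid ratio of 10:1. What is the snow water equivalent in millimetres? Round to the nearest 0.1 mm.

SWE ≈ 48.5 mm

SWE = snow depth / ratio = 48.5 cm / 10 = 4.850 cm = 48.5 mm.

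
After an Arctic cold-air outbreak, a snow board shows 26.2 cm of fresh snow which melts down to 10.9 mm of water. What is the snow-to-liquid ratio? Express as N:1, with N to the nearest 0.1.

Ratio = snow depth / SWE = 262 mm / 10.9 mm = 24.0, i.e. 24.0:1.

ratio ≈ 24.0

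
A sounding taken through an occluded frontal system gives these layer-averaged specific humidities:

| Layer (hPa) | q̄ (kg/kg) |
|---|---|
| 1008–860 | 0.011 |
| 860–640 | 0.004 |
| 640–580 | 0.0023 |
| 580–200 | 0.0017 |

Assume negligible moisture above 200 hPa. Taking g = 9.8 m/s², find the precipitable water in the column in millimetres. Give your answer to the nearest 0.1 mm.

Precipitable water is the column-integrated vapour mass per unit area: PW = (1/g) Σ q̄ Δp, with q in kg/kg and Δp in Pa (1 kg/m² of water = 1 mm).
Layer 1008–860 hPa: Δp = 148 hPa = 14800 Pa, q̄ = 0.011 kg/kg → 0.011 × 14800 / 9.8 = 16.61 mm
Layer 860–640 hPa: Δp = 220 hPa = 22000 Pa, q̄ = 0.004 kg/kg → 0.004 × 22000 / 9.8 = 8.98 mm
Layer 640–580 hPa: Δp = 60 hPa = 6000 Pa, q̄ = 0.0023 kg/kg → 0.0023 × 6000 / 9.8 = 1.41 mm
Layer 580–200 hPa: Δp = 380 hPa = 38000 Pa, q̄ = 0.0017 kg/kg → 0.0017 × 38000 / 9.8 = 6.59 mm
PW = 16.61 + 8.98 + 1.41 + 6.59 = 33.59 ≈ 33.6 mm.

PW ≈ 33.6 mm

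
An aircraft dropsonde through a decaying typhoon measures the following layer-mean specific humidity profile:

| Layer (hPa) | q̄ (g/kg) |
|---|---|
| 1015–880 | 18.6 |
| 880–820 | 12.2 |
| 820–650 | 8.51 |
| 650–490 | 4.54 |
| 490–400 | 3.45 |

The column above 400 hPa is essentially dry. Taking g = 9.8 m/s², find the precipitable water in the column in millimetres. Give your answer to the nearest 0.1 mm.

PW ≈ 58.4 mm

Precipitable water is the column-integrated vapour mass per unit area: PW = (1/g) Σ q̄ Δp, with q in kg/kg and Δp in Pa (1 kg/m² of water = 1 mm).
Layer 1015–880 hPa: Δp = 135 hPa = 13500 Pa, q̄ = 0.0186 kg/kg → 0.0186 × 13500 / 9.8 = 25.62 mm
Layer 880–820 hPa: Δp = 60 hPa = 6000 Pa, q̄ = 0.0122 kg/kg → 0.0122 × 6000 / 9.8 = 7.47 mm
Layer 820–650 hPa: Δp = 170 hPa = 17000 Pa, q̄ = 0.00851 kg/kg → 0.00851 × 17000 / 9.8 = 14.76 mm
Layer 650–490 hPa: Δp = 160 hPa = 16000 Pa, q̄ = 0.00454 kg/kg → 0.00454 × 16000 / 9.8 = 7.41 mm
Layer 490–400 hPa: Δp = 90 hPa = 9000 Pa, q̄ = 0.00345 kg/kg → 0.00345 × 9000 / 9.8 = 3.17 mm
PW = 25.62 + 7.47 + 14.76 + 7.41 + 3.17 = 58.43 ≈ 58.4 mm.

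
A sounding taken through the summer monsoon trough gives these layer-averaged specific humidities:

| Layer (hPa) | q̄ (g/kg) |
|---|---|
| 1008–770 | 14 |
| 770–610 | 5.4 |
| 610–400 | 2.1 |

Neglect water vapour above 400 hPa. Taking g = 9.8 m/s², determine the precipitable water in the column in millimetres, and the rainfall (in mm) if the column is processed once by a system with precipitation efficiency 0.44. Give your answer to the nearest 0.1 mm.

Precipitable water is the column-integrated vapour mass per unit area: PW = (1/g) Σ q̄ Δp, with q in kg/kg and Δp in Pa (1 kg/m² of water = 1 mm).
Layer 1008–770 hPa: Δp = 238 hPa = 23800 Pa, q̄ = 0.014 kg/kg → 0.014 × 23800 / 9.8 = 34.00 mm
Layer 770–610 hPa: Δp = 160 hPa = 16000 Pa, q̄ = 0.0054 kg/kg → 0.0054 × 16000 / 9.8 = 8.82 mm
Layer 610–400 hPa: Δp = 210 hPa = 21000 Pa, q̄ = 0.0021 kg/kg → 0.0021 × 21000 / 9.8 = 4.50 mm
PW = 34.00 + 8.82 + 4.50 = 47.32 ≈ 47.3 mm.
Rainfall = ε × PW = 0.44 × 47.3 = 20.8 mm.

PW ≈ 47.3 mm; rainfall ≈ 20.8 mm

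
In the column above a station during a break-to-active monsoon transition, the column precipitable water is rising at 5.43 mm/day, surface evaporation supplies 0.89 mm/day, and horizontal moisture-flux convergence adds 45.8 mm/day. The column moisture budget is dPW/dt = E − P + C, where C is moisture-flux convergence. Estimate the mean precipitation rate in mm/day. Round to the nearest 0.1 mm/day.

dPW/dt = +5.43 mm/day.
P = E + C − dPW/dt = 0.89 + (45.8) − (+5.43) = 41.3 mm/day.

P ≈ 41.3 mm/day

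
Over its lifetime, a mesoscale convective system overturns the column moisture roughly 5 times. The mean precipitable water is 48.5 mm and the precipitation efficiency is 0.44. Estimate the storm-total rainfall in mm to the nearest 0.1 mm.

Each cycle deposits ε × PW = 0.44 × 48.5 = 21.34 mm.
Over 5 cycles: 5 × 21.34 = 106.7 mm.

rainfall ≈ 106.7 mm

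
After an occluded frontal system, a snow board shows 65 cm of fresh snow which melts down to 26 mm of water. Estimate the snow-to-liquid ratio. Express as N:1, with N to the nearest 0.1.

Ratio = snow depth / SWE = 650 mm / 26 mm = 25.0, i.e. 25.0:1.

ratio ≈ 25.0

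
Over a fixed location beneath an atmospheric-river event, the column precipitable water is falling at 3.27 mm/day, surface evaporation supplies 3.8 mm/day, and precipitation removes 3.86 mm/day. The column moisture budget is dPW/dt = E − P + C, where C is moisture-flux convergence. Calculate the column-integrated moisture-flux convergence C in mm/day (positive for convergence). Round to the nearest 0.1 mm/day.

C ≈ -3.2 mm/day

dPW/dt = -3.27 mm/day.
C = dPW/dt − E + P = (-3.27) − 3.8 + 3.86 = -3.2 mm/day.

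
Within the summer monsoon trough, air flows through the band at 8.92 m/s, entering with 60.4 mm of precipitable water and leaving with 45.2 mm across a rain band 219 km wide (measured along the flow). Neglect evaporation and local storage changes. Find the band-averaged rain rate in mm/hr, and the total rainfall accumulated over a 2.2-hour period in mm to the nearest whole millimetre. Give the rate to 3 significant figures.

R ≈ 2.23 mm/hr; total ≈ 5 mm

Column moisture flux per unit crosswind length is F = V × PW.
Inflow: F_in = 8.92 × 60.4 = 538.768 mm·m/s
Outflow: F_out = 8.92 × 45.2 = 403.184 mm·m/s
Steady-state rate R = (F_in − F_out)/L = (538.768 − 403.184) / 219000 m = 6.191e-04 mm/s.
R = 6.191e-04 × 3600 = 2.23 mm/hr.
Over 2.2 h: total = 2.23 × 2.2 = 4.906 ≈ 5 mm.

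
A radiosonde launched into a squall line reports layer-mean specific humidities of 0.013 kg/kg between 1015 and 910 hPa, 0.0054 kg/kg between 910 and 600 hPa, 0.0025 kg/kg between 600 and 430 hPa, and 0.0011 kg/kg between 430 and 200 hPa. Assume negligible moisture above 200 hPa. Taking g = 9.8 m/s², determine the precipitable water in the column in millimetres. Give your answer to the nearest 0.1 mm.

Precipitable water is the column-integrated vapour mass per unit area: PW = (1/g) Σ q̄ Δp, with q in kg/kg and Δp in Pa (1 kg/m² of water = 1 mm).
Layer 1015–910 hPa: Δp = 105 hPa = 10500 Pa, q̄ = 0.013 kg/kg → 0.013 × 10500 / 9.8 = 13.93 mm
Layer 910–600 hPa: Δp = 310 hPa = 31000 Pa, q̄ = 0.0054 kg/kg → 0.0054 × 31000 / 9.8 = 17.08 mm
Layer 600–430 hPa: Δp = 170 hPa = 17000 Pa, q̄ = 0.0025 kg/kg → 0.0025 × 17000 / 9.8 = 4.34 mm
Layer 430–200 hPa: Δp = 230 hPa = 23000 Pa, q̄ = 0.0011 kg/kg → 0.0011 × 23000 / 9.8 = 2.58 mm
PW = 13.93 + 17.08 + 4.34 + 2.58 = 37.93 ≈ 37.9 mm.

PW ≈ 37.9 mm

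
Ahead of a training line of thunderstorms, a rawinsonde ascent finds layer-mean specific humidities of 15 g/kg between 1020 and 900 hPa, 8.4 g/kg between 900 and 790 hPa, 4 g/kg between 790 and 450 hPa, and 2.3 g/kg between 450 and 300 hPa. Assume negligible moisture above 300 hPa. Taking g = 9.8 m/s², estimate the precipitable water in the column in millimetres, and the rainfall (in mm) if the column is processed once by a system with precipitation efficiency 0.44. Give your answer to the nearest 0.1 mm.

PW ≈ 45.2 mm; rainfall ≈ 19.9 mm

Precipitable water is the column-integrated vapour mass per unit area: PW = (1/g) Σ q̄ Δp, with q in kg/kg and Δp in Pa (1 kg/m² of water = 1 mm).
Layer 1020–900 hPa: Δp = 120 hPa = 12000 Pa, q̄ = 0.015 kg/kg → 0.015 × 12000 / 9.8 = 18.37 mm
Layer 900–790 hPa: Δp = 110 hPa = 11000 Pa, q̄ = 0.0084 kg/kg → 0.0084 × 11000 / 9.8 = 9.43 mm
Layer 790–450 hPa: Δp = 340 hPa = 34000 Pa, q̄ = 0.004 kg/kg → 0.004 × 34000 / 9.8 = 13.88 mm
Layer 450–300 hPa: Δp = 150 hPa = 15000 Pa, q̄ = 0.0023 kg/kg → 0.0023 × 15000 / 9.8 = 3.52 mm
PW = 18.37 + 9.43 + 13.88 + 3.52 = 45.20 ≈ 45.2 mm.
Rainfall = ε × PW = 0.44 × 45.2 = 19.9 mm.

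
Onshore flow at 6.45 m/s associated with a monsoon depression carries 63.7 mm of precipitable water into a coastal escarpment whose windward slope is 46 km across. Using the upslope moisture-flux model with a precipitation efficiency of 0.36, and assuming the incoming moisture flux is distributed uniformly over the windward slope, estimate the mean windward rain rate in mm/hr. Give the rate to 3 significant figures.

Incoming column moisture flux per unit ridge length: F = V × PW = 6.45 × 63.7 = 410.865 mm·m/s.
Spread over the 46 km slope with efficiency ε = 0.36: R = ε·F/W = 0.36 × 410.865 / 46000 m = 3.215e-03 mm/s.
R = 3.215e-03 × 3600 = 11.6 mm/hr.

R ≈ 11.6 mm/hr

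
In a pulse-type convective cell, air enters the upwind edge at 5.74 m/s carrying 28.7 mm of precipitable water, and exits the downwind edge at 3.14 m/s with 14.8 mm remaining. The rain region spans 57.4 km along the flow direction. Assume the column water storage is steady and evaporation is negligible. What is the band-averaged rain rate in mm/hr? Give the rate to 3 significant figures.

Column moisture flux per unit crosswind length is F = V × PW.
Inflow: F_in = 5.74 × 28.7 = 164.738 mm·m/s
Outflow: F_out = 3.14 × 14.8 = 46.472 mm·m/s
Steady-state rate R = (F_in − F_out)/L = (164.738 − 46.472) / 57400 m = 2.060e-03 mm/s.
R = 2.060e-03 × 3600 = 7.42 mm/hr.

R ≈ 7.42 mm/hr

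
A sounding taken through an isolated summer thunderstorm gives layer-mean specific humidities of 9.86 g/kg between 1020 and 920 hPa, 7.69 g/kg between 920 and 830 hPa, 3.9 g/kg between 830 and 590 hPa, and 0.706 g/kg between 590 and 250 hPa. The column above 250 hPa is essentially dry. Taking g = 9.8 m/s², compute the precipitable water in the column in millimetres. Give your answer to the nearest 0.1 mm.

PW ≈ 29.1 mm

Precipitable water is the column-integrated vapour mass per unit area: PW = (1/g) Σ q̄ Δp, with q in kg/kg and Δp in Pa (1 kg/m² of water = 1 mm).
Layer 1020–920 hPa: Δp = 100 hPa = 10000 Pa, q̄ = 0.00986 kg/kg → 0.00986 × 10000 / 9.8 = 10.06 mm
Layer 920–830 hPa: Δp = 90 hPa = 9000 Pa, q̄ = 0.00769 kg/kg → 0.00769 × 9000 / 9.8 = 7.06 mm
Layer 830–590 hPa: Δp = 240 hPa = 24000 Pa, q̄ = 0.0039 kg/kg → 0.0039 × 24000 / 9.8 = 9.55 mm
Layer 590–250 hPa: Δp = 340 hPa = 34000 Pa, q̄ = 0.000706 kg/kg → 0.000706 × 34000 / 9.8 = 2.45 mm
PW = 10.06 + 7.06 + 9.55 + 2.45 = 29.12 ≈ 29.1 mm.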